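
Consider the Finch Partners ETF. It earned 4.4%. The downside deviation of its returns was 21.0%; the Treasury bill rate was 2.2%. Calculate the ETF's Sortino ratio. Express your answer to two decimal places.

Sortino = (Rp − Rf) / σd = (4.4% − 2.2%) / 21.0% = 2.20% / 21.0% = 0.1048

0.10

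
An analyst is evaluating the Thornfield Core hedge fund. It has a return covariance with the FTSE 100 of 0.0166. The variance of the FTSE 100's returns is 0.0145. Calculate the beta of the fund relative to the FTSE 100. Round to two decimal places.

β = Cov(Rp, Rm) / Var(Rm) = 0.0166 / 0.0145 = 1.1448

1.14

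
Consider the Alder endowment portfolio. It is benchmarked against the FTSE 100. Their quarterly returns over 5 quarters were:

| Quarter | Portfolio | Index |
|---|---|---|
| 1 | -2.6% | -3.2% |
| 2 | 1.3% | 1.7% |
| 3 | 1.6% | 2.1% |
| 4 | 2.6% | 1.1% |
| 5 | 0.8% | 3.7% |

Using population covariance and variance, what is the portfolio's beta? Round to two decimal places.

r̄p = 0.7400%,  r̄m = 1.0800%
Cov = Σ(rp − r̄p)(rm − r̄m) / 5 = 3.1428
Var(rm) = Σ(rm − r̄m)² / 5 = 5.3216
β = Cov / Var = 3.1428 / 5.3216 = 0.5906

0.59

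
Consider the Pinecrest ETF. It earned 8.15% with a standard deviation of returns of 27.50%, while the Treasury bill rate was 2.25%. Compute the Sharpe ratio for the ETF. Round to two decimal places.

0.21

Sharpe = (Rp − Rf) / σp = (8.15% − 2.25%) / 27.50% = 5.90% / 27.50% = 0.2145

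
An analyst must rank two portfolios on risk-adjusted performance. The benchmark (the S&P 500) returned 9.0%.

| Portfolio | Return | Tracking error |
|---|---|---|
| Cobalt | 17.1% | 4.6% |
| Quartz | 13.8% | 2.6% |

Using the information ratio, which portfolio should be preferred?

Quartz

Cobalt: IR = (17.1% − 9.0%) / 4.6% = 1.761
Quartz: IR = (13.8% − 9.0%) / 2.6% = 1.846
Highest: Quartz (1.846).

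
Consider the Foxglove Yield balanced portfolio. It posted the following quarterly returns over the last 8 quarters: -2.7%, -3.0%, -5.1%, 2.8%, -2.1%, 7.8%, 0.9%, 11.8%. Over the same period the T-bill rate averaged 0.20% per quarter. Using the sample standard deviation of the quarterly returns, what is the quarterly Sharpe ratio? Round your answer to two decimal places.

0.19

r̄ = (-2.7 − 3 − 5.1 + 2.8 − 2.1 + 7.8 + 0.9 + 11.8) / 8 = 10.40 / 8 = 1.3000%
Sample σ = √[Σ(r − r̄)² / 7] = √[241.9200 / 7] = √34.5600 = 5.8788%
Sharpe = (r̄ − rf) / σ = (1.3000 − 0.2) / 5.8788 = 1.1000 / 5.8788 = 0.1871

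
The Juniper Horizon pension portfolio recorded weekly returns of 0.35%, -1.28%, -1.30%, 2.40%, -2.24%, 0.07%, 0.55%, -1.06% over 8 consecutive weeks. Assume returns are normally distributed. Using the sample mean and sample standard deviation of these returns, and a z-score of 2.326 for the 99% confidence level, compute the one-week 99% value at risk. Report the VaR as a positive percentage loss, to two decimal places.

μ = (0.35 − 1.28 − 1.3 + 2.4 − 2.24 + 0.07 + 0.55 − 1.06) / 8 = -2.510 / 8 = -0.3138%
Sample std dev = √[14.8720 / 7] = 1.4576%
VaR = −(μ − z·σ) = −(-0.3138 − 2.326 × 1.4576) = −(-3.7042) = 3.7042%

3.70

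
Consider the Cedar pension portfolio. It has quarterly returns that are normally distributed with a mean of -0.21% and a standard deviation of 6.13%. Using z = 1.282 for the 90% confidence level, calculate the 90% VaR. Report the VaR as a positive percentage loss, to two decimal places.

VaR (as % loss) = −(μ − z·σ) = −(-0.21% − 1.282 × 6.13%) = −(-8.06866%) = 8.06866%

8.07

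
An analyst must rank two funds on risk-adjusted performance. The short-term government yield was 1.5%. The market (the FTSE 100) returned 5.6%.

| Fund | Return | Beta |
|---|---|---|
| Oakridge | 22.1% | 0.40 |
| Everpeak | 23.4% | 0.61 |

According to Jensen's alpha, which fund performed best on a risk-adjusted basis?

Everpeak

Oakridge: α = 22.1% − [1.5% + 0.40 × (5.6% − 1.5%)] = 18.960
Everpeak: α = 23.4% − [1.5% + 0.61 × (5.6% − 1.5%)] = 19.399
Highest: Everpeak (19.399).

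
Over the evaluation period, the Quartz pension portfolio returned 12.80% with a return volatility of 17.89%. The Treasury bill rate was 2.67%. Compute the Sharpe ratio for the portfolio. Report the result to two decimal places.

Sharpe = (Rp − Rf) / σp = (12.80% − 2.67%) / 17.89% = 10.13% / 17.89% = 0.5662

0.57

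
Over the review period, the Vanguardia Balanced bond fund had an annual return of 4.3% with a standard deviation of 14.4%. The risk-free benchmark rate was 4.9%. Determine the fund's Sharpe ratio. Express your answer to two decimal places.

-0.04

Sharpe = (Rp − Rf) / σp = (4.3% − 4.9%) / 14.4% = -0.60% / 14.4% = -0.0417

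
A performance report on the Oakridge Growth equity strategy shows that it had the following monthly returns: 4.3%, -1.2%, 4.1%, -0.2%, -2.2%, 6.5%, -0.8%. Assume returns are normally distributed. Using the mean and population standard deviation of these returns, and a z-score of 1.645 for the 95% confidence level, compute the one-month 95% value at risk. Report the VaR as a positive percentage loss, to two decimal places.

Mean return μ = 10.50 / 7 = 1.5000%
Population σ = √[Σ(r − μ)² / 7] = √[68.7600 / 7] = √9.8229 = 3.1342%
VaR = −(μ − z·σ) = −(1.5000 − 1.645 × 3.1342) = −(-3.6558) = 3.6558%

3.66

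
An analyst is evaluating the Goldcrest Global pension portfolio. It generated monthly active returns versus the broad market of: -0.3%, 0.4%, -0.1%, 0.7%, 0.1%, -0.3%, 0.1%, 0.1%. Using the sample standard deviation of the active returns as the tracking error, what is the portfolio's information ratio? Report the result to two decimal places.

0.26

Mean return μ = 0.70 / 8 = 0.0875%
Σ(r − μ)² = (-0.3 − 0.0875)² + (0.4 − 0.0875)² + (-0.1 − 0.0875)² + … = 0.8088
sample σ = √(0.8088 / 7) = √0.1155 = 0.3399%
IR = μ / tracking error = 0.0875 / 0.3399 = 0.2574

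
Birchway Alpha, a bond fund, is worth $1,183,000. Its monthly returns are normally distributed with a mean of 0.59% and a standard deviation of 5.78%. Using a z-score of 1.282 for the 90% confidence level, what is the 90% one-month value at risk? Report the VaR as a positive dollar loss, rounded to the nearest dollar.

$80,680

Return at the 90% tail: μ − z·σ = 0.59% − 1.282 × 5.78% = 0.59 − 7.40996 = -6.81996%
VaR = −(-6.81996%) × $1,183,000 = 6.81996% × $1,183,000 = $80,680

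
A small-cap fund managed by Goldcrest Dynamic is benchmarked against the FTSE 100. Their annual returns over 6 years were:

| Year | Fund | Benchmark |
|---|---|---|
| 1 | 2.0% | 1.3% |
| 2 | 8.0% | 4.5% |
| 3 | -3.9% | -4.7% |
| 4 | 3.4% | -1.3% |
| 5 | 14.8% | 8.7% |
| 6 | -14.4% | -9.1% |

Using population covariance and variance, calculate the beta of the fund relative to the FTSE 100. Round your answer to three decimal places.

1.535

r̄p = 1.6500%,  r̄m = -0.1000%
Cov = Σ(rp − r̄p)(rm − r̄m) / 6 = 52.2167
Var(rm) = Σ(rm − r̄m)² / 6 = 34.0267
β = Cov / Var = 52.2167 / 34.0267 = 1.5346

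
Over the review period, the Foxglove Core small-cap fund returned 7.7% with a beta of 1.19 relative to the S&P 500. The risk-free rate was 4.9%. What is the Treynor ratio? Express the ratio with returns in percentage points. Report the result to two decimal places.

2.35

Treynor = (Rp − Rf) / β = (7.7% − 4.9%) / 1.19 = 2.80 / 1.19 = 2.3529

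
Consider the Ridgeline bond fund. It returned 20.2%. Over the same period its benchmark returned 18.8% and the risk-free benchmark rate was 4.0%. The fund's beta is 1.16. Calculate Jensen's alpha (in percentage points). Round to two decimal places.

-0.97

CAPM expected return = Rf + β(Rm − Rf) = 4.0% + 1.16 × (18.8% − 4.0%) = 4 + 1.16 × 14.80 = 21.1680%
Jensen's α = Rp − E[R] = 20.2% − 21.1680% = -0.9680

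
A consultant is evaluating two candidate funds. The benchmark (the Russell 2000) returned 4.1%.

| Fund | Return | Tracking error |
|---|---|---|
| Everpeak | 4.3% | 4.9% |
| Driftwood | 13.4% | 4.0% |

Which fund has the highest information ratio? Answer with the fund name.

Everpeak: IR = (4.3% − 4.1%) / 4.9% = 0.041
Driftwood: IR = (13.4% − 4.1%) / 4.0% = 2.325
Highest: Driftwood (2.325).

Driftwood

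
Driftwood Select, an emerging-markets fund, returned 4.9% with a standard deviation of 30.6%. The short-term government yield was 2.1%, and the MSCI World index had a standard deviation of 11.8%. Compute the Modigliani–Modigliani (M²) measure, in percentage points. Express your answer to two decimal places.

3.18

Sharpe = (Rp − Rf) / σp = (4.9% − 2.1%) / 30.6% = 0.0915
M² = Rf + Sharpe × σm = 2.1% + 0.0915 × 11.8% = 3.1797%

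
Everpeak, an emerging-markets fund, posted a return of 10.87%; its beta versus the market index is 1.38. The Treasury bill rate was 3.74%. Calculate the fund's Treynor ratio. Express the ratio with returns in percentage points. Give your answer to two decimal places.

Treynor = (Rp − Rf) / β = (10.87% − 3.74%) / 1.38 = 7.13 / 1.38 = 5.1667

5.17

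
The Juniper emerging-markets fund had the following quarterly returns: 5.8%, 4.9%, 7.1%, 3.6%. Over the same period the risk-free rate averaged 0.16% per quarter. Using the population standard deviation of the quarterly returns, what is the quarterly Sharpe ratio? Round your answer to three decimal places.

r̄ = (5.8 + 4.9 + 7.1 + 3.6) / 4 = 5.3500%
Σ(r − r̄)² = (5.8 − 5.3500)² + (4.9 − 5.3500)² + … = 6.5300
σ = √[6.5300 / 4] = 1.2777%
Sharpe = (r̄ − rf) / σ = (5.3500 − 0.16) / 1.2777 = 5.1900 / 1.2777 = 4.0620

4.062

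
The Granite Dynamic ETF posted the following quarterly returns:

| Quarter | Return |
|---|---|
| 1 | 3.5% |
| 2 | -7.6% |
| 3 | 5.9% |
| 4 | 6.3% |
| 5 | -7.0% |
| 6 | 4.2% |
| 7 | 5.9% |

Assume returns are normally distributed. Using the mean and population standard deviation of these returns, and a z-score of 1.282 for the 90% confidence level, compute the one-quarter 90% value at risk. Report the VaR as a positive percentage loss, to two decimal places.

5.72

Mean return r̄ = 11.20 / 7 = 1.6000%
Σ(r − r̄)² = 228.0400; population σ = √(228.0400/7) = 5.7076%
VaR = −(r̄ − z·σ) = −(1.6000 − 1.282 × 5.7076) = −(-5.7171) = 5.7171%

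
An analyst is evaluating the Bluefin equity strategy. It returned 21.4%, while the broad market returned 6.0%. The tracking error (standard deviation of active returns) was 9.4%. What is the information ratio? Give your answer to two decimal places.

IR = (Rp − Rb) / TE = (21.4% − 6.0%) / 9.4% = 15.40% / 9.4% = 1.6383

1.64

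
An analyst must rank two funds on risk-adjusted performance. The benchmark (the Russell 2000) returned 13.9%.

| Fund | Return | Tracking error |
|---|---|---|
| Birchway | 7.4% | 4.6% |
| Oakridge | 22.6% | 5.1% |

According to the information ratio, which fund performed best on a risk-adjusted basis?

Oakridge

Birchway: IR = (7.4% − 13.9%) / 4.6% = -1.413
Oakridge: IR = (22.6% − 13.9%) / 5.1% = 1.706
Highest: Oakridge (1.706).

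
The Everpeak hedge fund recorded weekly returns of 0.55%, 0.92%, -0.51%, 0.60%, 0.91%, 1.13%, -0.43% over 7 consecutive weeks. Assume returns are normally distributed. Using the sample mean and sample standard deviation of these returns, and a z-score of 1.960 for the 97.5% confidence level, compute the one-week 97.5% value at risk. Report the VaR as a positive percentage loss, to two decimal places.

r̄ = (0.55 + 0.92 − 0.51 + 0.6 + 0.91 + 1.13 − 0.43) / 7 = 3.170 / 7 = 0.4529%
Σ(r − r̄)² = (0.55 − 0.4529)² + (0.92 − 0.4529)² + … = 2.6233
sample σ = √(2.6233 / 6) = √0.4372 = 0.6612%
VaR = −(r̄ − z·σ) = −(0.4529 − 1.960 × 0.6612) = −(-0.8431) = 0.8431%

0.84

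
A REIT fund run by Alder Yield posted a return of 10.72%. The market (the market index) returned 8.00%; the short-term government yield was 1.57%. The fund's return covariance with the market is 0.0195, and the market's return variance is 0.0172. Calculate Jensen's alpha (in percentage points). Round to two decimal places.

β = Cov / Var = 0.0195 / 0.0172 = 1.1337
E[R] = Rf + β(Rm − Rf) = 1.57% + 1.1337 × (8.00% − 1.57%) = 8.8597%
α = Rp − E[R] = 10.72% − 8.8597% = 1.8603

1.86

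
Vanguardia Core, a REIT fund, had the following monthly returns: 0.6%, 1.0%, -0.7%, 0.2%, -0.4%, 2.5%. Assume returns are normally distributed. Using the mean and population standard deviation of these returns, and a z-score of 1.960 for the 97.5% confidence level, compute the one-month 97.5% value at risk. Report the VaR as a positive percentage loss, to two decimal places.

1.52

μ = (0.6 + 1 − 0.7 + 0.2 − 0.4 + 2.5) / 6 = 3.20 / 6 = 0.5333%
Population std dev = √[6.5933 / 6] = 1.0483%
VaR = −(μ − z·σ) = −(0.5333 − 1.960 × 1.0483) = −(-1.5214) = 1.5214%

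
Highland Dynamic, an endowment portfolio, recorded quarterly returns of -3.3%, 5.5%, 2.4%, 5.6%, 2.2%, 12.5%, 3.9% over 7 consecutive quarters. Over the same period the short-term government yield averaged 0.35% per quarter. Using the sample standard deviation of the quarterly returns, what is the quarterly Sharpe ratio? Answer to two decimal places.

r̄ = (-3.3 + 5.5 + 2.4 + 5.6 + 2.2 + 12.5 + 3.9) / 7 = 28.80 / 7 = 4.1143%
Σ(r − r̄)² = (-3.3 − 4.1143)² + (5.5 − 4.1143)² + (2.4 − 4.1143)² + … = 136.0686
σ = √[136.0686 / 6] = 4.7622%
Sharpe = (r̄ − rf) / σ = (4.1143 − 0.35) / 4.7622 = 3.7643 / 4.7622 = 0.7905

0.79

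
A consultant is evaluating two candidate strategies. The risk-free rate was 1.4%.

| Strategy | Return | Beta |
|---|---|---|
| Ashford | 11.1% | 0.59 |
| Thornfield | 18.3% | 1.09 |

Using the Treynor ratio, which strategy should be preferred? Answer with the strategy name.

Ashford

Ashford: Treynor = (11.1% − 1.4%) / 0.59 = 16.441
Thornfield: Treynor = (18.3% − 1.4%) / 1.09 = 15.505
Highest: Ashford (16.441).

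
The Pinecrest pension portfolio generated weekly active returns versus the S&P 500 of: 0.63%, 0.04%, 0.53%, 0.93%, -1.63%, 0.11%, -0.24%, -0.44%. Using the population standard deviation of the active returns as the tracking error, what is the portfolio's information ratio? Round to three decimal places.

Mean return r̄ = -0.070 / 8 = -0.0088%
Population σ = √[Σ(r − r̄)² / 8] = √[4.4639 / 8] = √0.5580 = 0.7470%
IR = r̄ / tracking error = -0.0088 / 0.7470 = -0.0118

-0.012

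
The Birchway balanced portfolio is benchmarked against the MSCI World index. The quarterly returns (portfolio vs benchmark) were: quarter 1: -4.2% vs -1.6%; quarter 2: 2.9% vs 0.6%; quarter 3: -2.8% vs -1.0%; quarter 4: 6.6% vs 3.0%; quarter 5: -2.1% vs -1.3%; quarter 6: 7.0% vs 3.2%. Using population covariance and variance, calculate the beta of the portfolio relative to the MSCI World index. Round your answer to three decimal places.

r̄p = 1.2333%,  r̄m = 0.4833%
Cov = Σ(rp − r̄p)(rm − r̄m) / 6 = 8.7689
Var(rm) = Σ(rm − r̄m)² / 6 = 3.9081
β = Cov / Var = 8.7689 / 3.9081 = 2.2438

2.244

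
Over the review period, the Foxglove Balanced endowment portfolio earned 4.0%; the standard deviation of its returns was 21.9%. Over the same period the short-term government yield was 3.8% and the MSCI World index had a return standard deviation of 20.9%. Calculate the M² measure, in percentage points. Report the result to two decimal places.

Sharpe = (Rp − Rf) / σp = (4.0% − 3.8%) / 21.9% = 0.0091
M² = Rf + Sharpe × σm = 3.8% + 0.0091 × 20.9% = 3.9902%

3.99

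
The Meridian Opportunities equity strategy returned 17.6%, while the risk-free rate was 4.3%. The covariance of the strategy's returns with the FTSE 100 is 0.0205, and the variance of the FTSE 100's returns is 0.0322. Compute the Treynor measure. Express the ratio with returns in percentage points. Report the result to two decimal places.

20.89

β = Cov / Var = 0.0205 / 0.0322 = 0.6366
Treynor = (Rp − Rf) / β = (17.6% − 4.3%) / 0.6366 = 13.30 / 0.6366 = 20.8922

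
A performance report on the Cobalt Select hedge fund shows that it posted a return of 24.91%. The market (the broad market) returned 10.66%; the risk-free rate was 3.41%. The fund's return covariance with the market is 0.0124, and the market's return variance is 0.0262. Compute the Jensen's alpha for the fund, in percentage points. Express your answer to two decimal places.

β = Cov / Var = 0.0124 / 0.0262 = 0.4733
E[R] = Rf + β(Rm − Rf) = 3.41% + 0.4733 × (10.66% − 3.41%) = 6.8414%
α = Rp − E[R] = 24.91% − 6.8414% = 18.0686

18.07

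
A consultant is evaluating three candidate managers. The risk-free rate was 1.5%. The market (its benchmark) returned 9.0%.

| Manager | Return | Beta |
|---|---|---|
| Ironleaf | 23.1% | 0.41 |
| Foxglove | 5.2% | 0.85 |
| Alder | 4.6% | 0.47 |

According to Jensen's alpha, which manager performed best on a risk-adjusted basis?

Ironleaf

Ironleaf: α = 23.1% − [1.5% + 0.41 × (9.0% − 1.5%)] = 18.525
Foxglove: α = 5.2% − [1.5% + 0.85 × (9.0% − 1.5%)] = -2.675
Alder: α = 4.6% − [1.5% + 0.47 × (9.0% − 1.5%)] = -0.425
Highest: Ironleaf (18.525).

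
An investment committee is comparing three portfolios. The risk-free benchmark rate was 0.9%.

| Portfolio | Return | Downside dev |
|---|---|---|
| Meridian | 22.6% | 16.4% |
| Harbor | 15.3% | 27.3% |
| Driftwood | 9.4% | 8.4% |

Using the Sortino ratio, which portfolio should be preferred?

Meridian: Sortino ratio = (22.6% − 0.9%) / 16.4% = 1.323
Harbor: Sortino ratio = (15.3% − 0.9%) / 27.3% = 0.527
Driftwood: Sortino ratio = (9.4% − 0.9%) / 8.4% = 1.012
Highest: Meridian (1.323).

Meridian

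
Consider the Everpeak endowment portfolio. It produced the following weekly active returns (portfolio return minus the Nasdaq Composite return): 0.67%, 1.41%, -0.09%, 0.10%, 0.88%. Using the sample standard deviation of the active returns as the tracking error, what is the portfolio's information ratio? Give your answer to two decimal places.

0.98

Mean return r̄ = 2.970 / 5 = 0.5940%
Sample σ = √[Σ(r − r̄)² / 4] = √[1.4653 / 4] = √0.3663 = 0.6052%
IR = r̄ / tracking error = 0.5940 / 0.6052 = 0.9815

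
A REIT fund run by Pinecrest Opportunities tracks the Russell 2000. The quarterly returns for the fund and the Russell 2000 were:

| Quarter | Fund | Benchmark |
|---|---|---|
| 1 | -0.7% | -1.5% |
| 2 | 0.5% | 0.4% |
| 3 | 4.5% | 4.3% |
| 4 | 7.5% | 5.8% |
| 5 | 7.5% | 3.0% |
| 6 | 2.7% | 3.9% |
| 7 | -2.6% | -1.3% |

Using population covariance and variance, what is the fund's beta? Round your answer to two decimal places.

1.20

r̄p = 2.7714%,  r̄m = 2.0857%
Cov = Σ(rp − r̄p)(rm − r̄m) / 7 = 8.5782
Var(rm) = Σ(rm − r̄m)² / 7 = 7.1412
β = Cov / Var = 8.5782 / 7.1412 = 1.2012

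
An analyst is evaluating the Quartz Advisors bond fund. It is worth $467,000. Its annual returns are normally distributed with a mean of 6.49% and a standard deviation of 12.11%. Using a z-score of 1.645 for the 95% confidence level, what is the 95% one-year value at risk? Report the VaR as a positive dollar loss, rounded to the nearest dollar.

Return at the 95% tail: μ − z·σ = 6.49% − 1.645 × 12.11% = 6.49 − 19.92095 = -13.43095%
VaR = −(-13.43095%) × $467,000 = 13.43095% × $467,000 = $62,723

$62,723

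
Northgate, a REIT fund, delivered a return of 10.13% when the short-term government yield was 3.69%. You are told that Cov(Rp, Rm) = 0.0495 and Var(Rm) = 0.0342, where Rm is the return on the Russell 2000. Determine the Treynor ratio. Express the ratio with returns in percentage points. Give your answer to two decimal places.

β = Cov / Var = 0.0495 / 0.0342 = 1.4474
Treynor = (Rp − Rf) / β = (10.13% − 3.69%) / 1.4474 = 6.44 / 1.4474 = 4.4494

4.45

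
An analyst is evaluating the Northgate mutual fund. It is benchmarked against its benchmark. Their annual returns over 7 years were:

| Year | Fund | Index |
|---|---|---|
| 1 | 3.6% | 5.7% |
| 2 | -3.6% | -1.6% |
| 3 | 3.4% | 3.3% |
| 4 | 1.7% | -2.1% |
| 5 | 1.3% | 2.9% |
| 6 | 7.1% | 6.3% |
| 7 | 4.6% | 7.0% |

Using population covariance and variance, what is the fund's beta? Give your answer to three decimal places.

0.725

r̄p = 2.5857%,  r̄m = 3.0714%
Cov = Σ(rp − r̄p)(rm − r̄m) / 7 = 8.4339
Var(rm) = Σ(rm − r̄m)² / 7 = 11.6306
β = Cov / Var = 8.4339 / 11.6306 = 0.7251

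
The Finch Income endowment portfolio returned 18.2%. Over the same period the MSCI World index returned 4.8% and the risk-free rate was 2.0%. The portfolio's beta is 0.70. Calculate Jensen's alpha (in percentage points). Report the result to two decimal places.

CAPM expected return = Rf + β(Rm − Rf) = 2.0% + 0.70 × (4.8% − 2.0%) = 2 + 0.70 × 2.80 = 3.9600%
Jensen's α = Rp − E[R] = 18.2% − 3.9600% = 14.2400

14.24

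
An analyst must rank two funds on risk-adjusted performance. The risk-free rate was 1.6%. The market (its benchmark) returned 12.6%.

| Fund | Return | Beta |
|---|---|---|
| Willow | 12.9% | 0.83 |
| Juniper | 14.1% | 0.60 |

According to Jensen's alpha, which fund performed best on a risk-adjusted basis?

Juniper

Willow: α = 12.9% − [1.6% + 0.83 × (12.6% − 1.6%)] = 2.170
Juniper: α = 14.1% − [1.6% + 0.60 × (12.6% − 1.6%)] = 5.900
Highest: Juniper (5.900).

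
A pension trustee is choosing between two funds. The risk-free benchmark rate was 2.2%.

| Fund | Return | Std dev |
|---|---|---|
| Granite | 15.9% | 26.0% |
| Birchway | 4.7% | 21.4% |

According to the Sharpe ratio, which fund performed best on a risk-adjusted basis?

Granite

Granite: Sharpe ratio = (15.9% − 2.2%) / 26.0% = 0.527
Birchway: Sharpe ratio = (4.7% − 2.2%) / 21.4% = 0.117
Highest: Granite (0.527).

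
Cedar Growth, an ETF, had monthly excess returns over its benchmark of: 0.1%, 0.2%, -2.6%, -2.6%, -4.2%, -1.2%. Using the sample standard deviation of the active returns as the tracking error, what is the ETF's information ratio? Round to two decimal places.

-0.99

Mean return r̄ = -10.30 / 6 = -1.7167%
Σ(r − r̄)² = 14.9683; sample σ = √(14.9683/5) = 1.7302%
IR = r̄ / tracking error = -1.7167 / 1.7302 = -0.9922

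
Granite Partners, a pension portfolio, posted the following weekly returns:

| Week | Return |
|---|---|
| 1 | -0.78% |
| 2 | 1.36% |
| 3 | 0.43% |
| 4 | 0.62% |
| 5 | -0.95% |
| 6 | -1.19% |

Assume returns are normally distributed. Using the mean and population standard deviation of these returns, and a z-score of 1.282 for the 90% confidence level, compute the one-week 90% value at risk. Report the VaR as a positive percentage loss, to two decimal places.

μ = (-0.78 + 1.36 + 0.43 + 0.62 − 0.95 − 1.19) / 6 = -0.510 / 6 = -0.0850%
Σ(r − μ)² = 5.3026; population σ = √(5.3026/6) = 0.9401%
VaR = −(μ − z·σ) = −(-0.0850 − 1.282 × 0.9401) = −(-1.2902) = 1.2902%

1.29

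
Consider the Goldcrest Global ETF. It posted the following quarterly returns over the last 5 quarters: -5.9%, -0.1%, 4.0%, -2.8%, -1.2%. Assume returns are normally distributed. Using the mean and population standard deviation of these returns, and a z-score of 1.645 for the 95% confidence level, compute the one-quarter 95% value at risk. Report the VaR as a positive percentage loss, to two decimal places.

6.55

r̄ = (-5.9 − 0.1 + 4 − 2.8 − 1.2) / 5 = -6.00 / 5 = -1.2000%
Σ(r − r̄)² = (-5.9 − (-1.2000))² + (-0.1 − (-1.2000))² + (4 − (-1.2000))² + … = 52.9000
σ = √[52.9000 / 5] = 3.2527%
VaR = −(r̄ − z·σ) = −(-1.2000 − 1.645 × 3.2527) = −(-6.5507) = 6.5507%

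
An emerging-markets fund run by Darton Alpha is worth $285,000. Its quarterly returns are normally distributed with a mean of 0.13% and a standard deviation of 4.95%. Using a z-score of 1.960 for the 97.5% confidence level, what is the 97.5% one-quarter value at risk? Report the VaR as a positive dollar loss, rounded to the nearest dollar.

$27,280

Return at the 97.5% tail: μ − z·σ = 0.13% − 1.960 × 4.95% = 0.13 − 9.7020 = -9.5720%
VaR = −(-9.5720%) × $285,000 = 9.5720% × $285,000 = $27,280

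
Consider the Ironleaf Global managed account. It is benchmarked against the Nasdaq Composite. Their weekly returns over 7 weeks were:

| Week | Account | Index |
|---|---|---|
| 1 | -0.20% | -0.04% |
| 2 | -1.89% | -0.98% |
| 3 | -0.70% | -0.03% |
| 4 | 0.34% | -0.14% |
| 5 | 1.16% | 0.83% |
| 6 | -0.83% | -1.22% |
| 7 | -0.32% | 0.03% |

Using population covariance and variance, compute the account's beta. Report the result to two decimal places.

1.16

r̄p = -0.3486%,  r̄m = -0.2214%
Cov = Σ(rp − r̄p)(rm − r̄m) / 7 = 0.4656
Var(rm) = Σ(rm − r̄m)² / 7 = 0.4025
β = Cov / Var = 0.4656 / 0.4025 = 1.1568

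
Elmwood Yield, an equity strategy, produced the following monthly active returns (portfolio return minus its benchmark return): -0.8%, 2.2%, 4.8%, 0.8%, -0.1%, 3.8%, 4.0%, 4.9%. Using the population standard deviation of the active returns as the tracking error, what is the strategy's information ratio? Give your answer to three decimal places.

1.161

Mean return r̄ = 19.60 / 8 = 2.4500%
Σ(r − r̄)² = (-0.8 − 2.4500)² + (2.2 − 2.4500)² + … = 35.6000
σ = √[35.6000 / 8] = 2.1095%
IR = r̄ / tracking error = 2.4500 / 2.1095 = 1.1614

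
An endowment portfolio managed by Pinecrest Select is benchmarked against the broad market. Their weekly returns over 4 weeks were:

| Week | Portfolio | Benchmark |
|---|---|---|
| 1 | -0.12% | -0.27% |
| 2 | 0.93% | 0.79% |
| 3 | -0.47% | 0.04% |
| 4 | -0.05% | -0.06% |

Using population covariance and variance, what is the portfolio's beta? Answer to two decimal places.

r̄p = 0.0725%,  r̄m = 0.1250%
Cov = Σ(rp − r̄p)(rm − r̄m) / 4 = 0.1788
Var(rm) = Σ(rm − r̄m)² / 4 = 0.1599
β = Cov / Var = 0.1788 / 0.1599 = 1.1182

1.12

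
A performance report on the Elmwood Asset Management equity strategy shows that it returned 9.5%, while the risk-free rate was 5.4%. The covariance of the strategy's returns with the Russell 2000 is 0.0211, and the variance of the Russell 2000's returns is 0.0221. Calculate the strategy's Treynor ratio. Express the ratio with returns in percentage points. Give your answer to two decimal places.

β = Cov / Var = 0.0211 / 0.0221 = 0.9548
Treynor = (Rp − Rf) / β = (9.5% − 5.4%) / 0.9548 = 4.10 / 0.9548 = 4.2941

4.29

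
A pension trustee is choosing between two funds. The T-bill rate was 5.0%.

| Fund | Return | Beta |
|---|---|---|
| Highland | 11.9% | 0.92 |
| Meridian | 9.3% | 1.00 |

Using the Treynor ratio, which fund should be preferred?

Highland: Treynor = (11.9% − 5.0%) / 0.92 = 7.500
Meridian: Treynor = (9.3% − 5.0%) / 1.00 = 4.300
Highest: Highland (7.500).

Highland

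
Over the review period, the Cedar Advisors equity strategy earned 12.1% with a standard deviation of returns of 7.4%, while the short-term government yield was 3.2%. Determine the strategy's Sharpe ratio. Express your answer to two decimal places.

Sharpe = (Rp − Rf) / σp = (12.1% − 3.2%) / 7.4% = 8.90% / 7.4% = 1.2027

1.20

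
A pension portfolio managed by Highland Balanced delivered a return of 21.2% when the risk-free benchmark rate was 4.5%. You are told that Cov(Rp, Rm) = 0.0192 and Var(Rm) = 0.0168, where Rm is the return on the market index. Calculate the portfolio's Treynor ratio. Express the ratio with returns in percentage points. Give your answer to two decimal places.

β = Cov / Var = 0.0192 / 0.0168 = 1.1429
Treynor = (Rp − Rf) / β = (21.2% − 4.5%) / 1.1429 = 16.70 / 1.1429 = 14.6120

14.61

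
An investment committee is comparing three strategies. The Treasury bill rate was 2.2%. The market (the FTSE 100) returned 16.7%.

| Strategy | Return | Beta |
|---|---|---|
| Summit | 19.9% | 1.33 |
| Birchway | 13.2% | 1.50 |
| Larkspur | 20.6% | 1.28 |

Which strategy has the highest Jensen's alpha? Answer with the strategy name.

Larkspur

Summit: α = 19.9% − [2.2% + 1.33 × (16.7% − 2.2%)] = -1.585
Birchway: α = 13.2% − [2.2% + 1.50 × (16.7% − 2.2%)] = -10.750
Larkspur: α = 20.6% − [2.2% + 1.28 × (16.7% − 2.2%)] = -0.160
Highest: Larkspur (-0.160).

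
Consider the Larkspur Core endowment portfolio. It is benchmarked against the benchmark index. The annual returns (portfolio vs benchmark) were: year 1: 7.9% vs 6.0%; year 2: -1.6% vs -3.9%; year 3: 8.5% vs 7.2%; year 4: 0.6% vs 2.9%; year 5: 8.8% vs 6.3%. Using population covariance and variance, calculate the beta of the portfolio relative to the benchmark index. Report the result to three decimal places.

0.997

r̄p = 4.8400%,  r̄m = 3.7000%
Cov = Σ(rp − r̄p)(rm − r̄m) / 5 = 16.4960
Var(rm) = Σ(rm − r̄m)² / 5 = 16.5400
β = Cov / Var = 16.4960 / 16.5400 = 0.9973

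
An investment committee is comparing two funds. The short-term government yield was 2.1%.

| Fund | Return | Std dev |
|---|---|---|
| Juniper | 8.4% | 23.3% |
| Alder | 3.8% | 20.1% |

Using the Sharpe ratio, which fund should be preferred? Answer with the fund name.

Juniper: Sharpe ratio = (8.4% − 2.1%) / 23.3% = 0.270
Alder: Sharpe ratio = (3.8% − 2.1%) / 20.1% = 0.085
Highest: Juniper (0.270).

Juniper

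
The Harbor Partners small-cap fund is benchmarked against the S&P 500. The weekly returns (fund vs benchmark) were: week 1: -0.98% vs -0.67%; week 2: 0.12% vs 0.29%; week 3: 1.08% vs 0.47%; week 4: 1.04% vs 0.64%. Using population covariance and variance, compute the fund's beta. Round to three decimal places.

1.587

r̄p = 0.3150%,  r̄m = 0.1825%
Cov = Σ(rp − r̄p)(rm − r̄m) / 4 = 0.4087
Var(rm) = Σ(rm − r̄m)² / 4 = 0.2576
β = Cov / Var = 0.4087 / 0.2576 = 1.5866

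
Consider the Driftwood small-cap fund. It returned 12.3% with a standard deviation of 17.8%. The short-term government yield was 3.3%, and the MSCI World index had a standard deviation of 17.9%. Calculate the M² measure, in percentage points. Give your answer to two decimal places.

Sharpe = (Rp − Rf) / σp = (12.3% − 3.3%) / 17.8% = 0.5056
M² = Rf + Sharpe × σm = 3.3% + 0.5056 × 17.9% = 12.3502%

12.35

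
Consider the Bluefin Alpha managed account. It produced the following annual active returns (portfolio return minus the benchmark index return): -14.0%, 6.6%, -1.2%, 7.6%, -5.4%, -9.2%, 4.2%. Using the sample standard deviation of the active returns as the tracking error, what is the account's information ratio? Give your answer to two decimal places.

r̄ = (-14 + 6.6 − 1.2 + 7.6 − 5.4 − 9.2 + 4.2) / 7 = -11.40 / 7 = -1.6286%
Σ(r − r̄)² = (-14 − (-1.6286))² + (6.6 − (-1.6286))² + (-1.2 − (-1.6286))² + … = 411.6343
σ = √[411.6343 / 6] = 8.2829%
IR = r̄ / tracking error = -1.6286 / 8.2829 = -0.1966

-0.20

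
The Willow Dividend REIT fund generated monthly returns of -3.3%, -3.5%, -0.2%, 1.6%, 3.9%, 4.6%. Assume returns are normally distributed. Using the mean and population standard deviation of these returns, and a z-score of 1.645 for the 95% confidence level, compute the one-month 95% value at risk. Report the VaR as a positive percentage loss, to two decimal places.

4.71

r̄ = (-3.3 − 3.5 − 0.2 + 1.6 + 3.9 + 4.6) / 6 = 0.5167%
Population std dev = √[60.5083 / 6] = 3.1756%
VaR = −(r̄ − z·σ) = −(0.5167 − 1.645 × 3.1756) = −(-4.7072) = 4.7072%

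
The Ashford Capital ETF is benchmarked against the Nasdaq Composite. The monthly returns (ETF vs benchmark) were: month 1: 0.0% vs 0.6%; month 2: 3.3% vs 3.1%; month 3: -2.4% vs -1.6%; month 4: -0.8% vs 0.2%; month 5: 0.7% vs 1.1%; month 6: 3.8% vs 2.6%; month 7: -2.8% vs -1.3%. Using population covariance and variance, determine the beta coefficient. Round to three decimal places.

1.415

r̄p = 0.2571%,  r̄m = 0.6714%
Cov = Σ(rp − r̄p)(rm − r̄m) / 7 = 3.8559
Var(rm) = Σ(rm − r̄m)² / 7 = 2.7249
β = Cov / Var = 3.8559 / 2.7249 = 1.4151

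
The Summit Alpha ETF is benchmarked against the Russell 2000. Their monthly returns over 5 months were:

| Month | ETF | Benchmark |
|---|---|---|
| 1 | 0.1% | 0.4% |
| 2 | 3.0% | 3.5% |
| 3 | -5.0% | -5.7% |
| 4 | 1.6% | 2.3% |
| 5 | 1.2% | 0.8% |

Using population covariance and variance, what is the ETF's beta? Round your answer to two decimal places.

r̄p = 0.1800%,  r̄m = 0.2600%
Cov = Σ(rp − r̄p)(rm − r̄m) / 5 = 8.6892
Var(rm) = Σ(rm − r̄m)² / 5 = 10.0984
β = Cov / Var = 8.6892 / 10.0984 = 0.8605

0.86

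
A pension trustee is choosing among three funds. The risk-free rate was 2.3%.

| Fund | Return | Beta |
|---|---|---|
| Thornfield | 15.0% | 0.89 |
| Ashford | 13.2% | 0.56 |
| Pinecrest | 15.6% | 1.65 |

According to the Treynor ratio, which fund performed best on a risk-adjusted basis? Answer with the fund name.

Ashford

Thornfield: Treynor = (15.0% − 2.3%) / 0.89 = 14.270
Ashford: Treynor = (13.2% − 2.3%) / 0.56 = 19.464
Pinecrest: Treynor = (15.6% − 2.3%) / 1.65 = 8.061
Highest: Ashford (19.464).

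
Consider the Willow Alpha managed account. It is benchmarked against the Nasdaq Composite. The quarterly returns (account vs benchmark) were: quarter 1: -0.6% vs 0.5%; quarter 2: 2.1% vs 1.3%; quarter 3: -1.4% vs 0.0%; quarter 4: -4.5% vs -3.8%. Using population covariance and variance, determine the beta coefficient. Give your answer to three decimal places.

1.127

r̄p = -1.1000%,  r̄m = -0.5000%
Cov = Σ(rp − r̄p)(rm − r̄m) / 4 = 4.3325
Var(rm) = Σ(rm − r̄m)² / 4 = 3.8450
β = Cov / Var = 4.3325 / 3.8450 = 1.1268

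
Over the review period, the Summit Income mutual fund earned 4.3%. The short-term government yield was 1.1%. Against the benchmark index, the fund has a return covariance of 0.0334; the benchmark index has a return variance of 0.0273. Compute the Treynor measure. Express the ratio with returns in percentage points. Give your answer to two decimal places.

β = Cov / Var = 0.0334 / 0.0273 = 1.2234
Treynor = (Rp − Rf) / β = (4.3% − 1.1%) / 1.2234 = 3.20 / 1.2234 = 2.6157

2.62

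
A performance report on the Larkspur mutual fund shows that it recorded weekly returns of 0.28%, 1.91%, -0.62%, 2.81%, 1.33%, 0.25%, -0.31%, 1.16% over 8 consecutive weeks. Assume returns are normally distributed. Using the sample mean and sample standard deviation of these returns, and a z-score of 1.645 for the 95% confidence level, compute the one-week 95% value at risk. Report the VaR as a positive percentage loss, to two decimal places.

1.06

r̄ = (0.28 + 1.91 − 0.62 + 2.81 + 1.33 + 0.25 − 0.31 + 1.16) / 8 = 0.8513%
Sample σ = √[Σ(r − r̄)² / 7] = √[9.4831 / 7] = √1.3547 = 1.1639%
VaR = −(r̄ − z·σ) = −(0.8513 − 1.645 × 1.1639) = −(-1.0633) = 1.0633%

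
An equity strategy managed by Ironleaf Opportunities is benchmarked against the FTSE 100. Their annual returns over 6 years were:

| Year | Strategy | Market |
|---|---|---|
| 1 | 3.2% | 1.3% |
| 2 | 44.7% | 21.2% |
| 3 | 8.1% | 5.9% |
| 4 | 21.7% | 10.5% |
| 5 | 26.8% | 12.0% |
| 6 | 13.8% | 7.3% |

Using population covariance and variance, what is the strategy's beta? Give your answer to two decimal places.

2.19

r̄p = 19.7167%,  r̄m = 9.7000%
Cov = Σ(rp − r̄p)(rm − r̄m) / 6 = 83.7117
Var(rm) = Σ(rm − r̄m)² / 6 = 38.1567
β = Cov / Var = 83.7117 / 38.1567 = 2.1939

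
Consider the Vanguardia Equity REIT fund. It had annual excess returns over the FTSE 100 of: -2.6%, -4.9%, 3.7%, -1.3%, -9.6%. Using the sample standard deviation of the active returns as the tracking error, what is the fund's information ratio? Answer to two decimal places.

-0.60

μ = (-2.6 − 4.9 + 3.7 − 1.3 − 9.6) / 5 = -14.70 / 5 = -2.9400%
Sample σ = √[Σ(r − μ)² / 4] = √[95.0920 / 4] = √23.7730 = 4.8758%
IR = μ / tracking error = -2.9400 / 4.8758 = -0.6030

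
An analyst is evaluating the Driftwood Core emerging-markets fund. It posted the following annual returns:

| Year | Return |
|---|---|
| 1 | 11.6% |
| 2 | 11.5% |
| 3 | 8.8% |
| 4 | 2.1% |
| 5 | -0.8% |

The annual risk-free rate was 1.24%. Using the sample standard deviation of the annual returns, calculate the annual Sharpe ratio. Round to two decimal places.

0.95

Mean return r̄ = 33.20 / 5 = 6.6400%
Sample std dev = √[128.8520 / 4] = 5.6756%
Sharpe = (r̄ − rf) / σ = (6.6400 − 1.24) / 5.6756 = 5.4000 / 5.6756 = 0.9514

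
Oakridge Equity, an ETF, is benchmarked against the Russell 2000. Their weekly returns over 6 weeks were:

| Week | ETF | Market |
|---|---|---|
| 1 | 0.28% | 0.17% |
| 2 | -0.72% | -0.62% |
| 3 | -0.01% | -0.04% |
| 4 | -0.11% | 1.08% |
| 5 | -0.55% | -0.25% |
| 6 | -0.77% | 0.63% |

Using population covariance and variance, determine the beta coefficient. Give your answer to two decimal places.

0.18

r̄p = -0.3133%,  r̄m = 0.1617%
Cov = Σ(rp − r̄p)(rm − r̄m) / 6 = 0.0553
Var(rm) = Σ(rm − r̄m)² / 6 = 0.3140
β = Cov / Var = 0.0553 / 0.3140 = 0.1761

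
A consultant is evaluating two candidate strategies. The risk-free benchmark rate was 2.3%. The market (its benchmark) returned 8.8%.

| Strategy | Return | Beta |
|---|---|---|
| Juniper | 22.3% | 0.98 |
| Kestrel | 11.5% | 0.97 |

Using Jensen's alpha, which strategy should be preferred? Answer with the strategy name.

Juniper: α = 22.3% − [2.3% + 0.98 × (8.8% − 2.3%)] = 13.630
Kestrel: α = 11.5% − [2.3% + 0.97 × (8.8% − 2.3%)] = 2.895
Highest: Juniper (13.630).

Juniper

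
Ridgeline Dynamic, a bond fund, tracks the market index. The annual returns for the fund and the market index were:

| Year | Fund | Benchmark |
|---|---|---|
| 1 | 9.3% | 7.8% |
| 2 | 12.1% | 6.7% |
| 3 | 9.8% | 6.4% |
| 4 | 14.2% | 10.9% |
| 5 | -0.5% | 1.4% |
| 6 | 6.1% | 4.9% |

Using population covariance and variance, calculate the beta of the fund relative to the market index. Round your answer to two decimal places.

r̄p = 8.5000%,  r̄m = 6.3500%
Cov = Σ(rp − r̄p)(rm − r̄m) / 6 = 12.7417
Var(rm) = Σ(rm − r̄m)² / 6 = 8.2558
β = Cov / Var = 12.7417 / 8.2558 = 1.5434

1.54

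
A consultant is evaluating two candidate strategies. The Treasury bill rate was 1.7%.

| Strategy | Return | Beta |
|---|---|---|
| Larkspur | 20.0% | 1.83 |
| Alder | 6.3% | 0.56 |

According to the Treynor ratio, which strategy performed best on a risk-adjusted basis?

Larkspur

Larkspur: Treynor = (20.0% − 1.7%) / 1.83 = 10.000
Alder: Treynor = (6.3% − 1.7%) / 0.56 = 8.214
Highest: Larkspur (10.000).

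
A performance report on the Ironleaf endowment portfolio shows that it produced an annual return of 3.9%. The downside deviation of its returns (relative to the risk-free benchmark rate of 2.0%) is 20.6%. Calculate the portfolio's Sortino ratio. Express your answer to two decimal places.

Sortino = (Rp − Rf) / σd = (3.9% − 2.0%) / 20.6% = 1.90% / 20.6% = 0.0922

0.09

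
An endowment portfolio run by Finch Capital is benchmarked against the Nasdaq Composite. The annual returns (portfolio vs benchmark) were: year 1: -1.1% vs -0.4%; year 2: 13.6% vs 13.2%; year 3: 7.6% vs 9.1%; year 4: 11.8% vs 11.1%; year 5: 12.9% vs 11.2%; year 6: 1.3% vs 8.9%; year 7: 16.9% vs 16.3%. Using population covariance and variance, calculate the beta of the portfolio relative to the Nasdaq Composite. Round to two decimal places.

1.15

r̄p = 9.0000%,  r̄m = 9.9143%
Cov = Σ(rp − r̄p)(rm − r̄m) / 7 = 26.7171
Var(rm) = Σ(rm − r̄m)² / 7 = 23.2441
β = Cov / Var = 26.7171 / 23.2441 = 1.1494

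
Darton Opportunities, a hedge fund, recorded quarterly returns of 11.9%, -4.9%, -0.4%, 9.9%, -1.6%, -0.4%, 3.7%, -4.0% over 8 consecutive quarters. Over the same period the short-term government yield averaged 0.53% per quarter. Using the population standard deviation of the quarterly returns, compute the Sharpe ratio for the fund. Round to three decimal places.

0.214

r̄ = (11.9 − 4.9 − 0.4 + 9.9 − 1.6 − 0.4 + 3.7 − 4) / 8 = 1.7750%
Population σ = √[Σ(r − r̄)² / 8] = √[270.9950 / 8] = √33.8744 = 5.8202%
Sharpe = (r̄ − rf) / σ = (1.7750 − 0.53) / 5.8202 = 1.2450 / 5.8202 = 0.2139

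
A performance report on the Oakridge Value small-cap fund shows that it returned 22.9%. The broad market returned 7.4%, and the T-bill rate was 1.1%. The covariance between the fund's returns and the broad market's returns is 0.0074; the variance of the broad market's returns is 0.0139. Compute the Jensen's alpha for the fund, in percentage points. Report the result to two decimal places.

18.45

β = Cov / Var = 0.0074 / 0.0139 = 0.5324
E[R] = Rf + β(Rm − Rf) = 1.1% + 0.5324 × (7.4% − 1.1%) = 4.4541%
α = Rp − E[R] = 22.9% − 4.4541% = 18.4459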